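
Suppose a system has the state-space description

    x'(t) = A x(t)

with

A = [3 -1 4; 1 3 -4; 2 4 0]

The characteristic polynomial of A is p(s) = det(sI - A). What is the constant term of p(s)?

-48

Expand det(sI - A) for the 3×3 matrix.
p(s) = s^3 - 6s^2 + 18s - 48.
(Check: constant term = det(-A) = (-1)^3 det A = -48; coefficient of s^2 = -tr A = -6.)
The constant term is -48.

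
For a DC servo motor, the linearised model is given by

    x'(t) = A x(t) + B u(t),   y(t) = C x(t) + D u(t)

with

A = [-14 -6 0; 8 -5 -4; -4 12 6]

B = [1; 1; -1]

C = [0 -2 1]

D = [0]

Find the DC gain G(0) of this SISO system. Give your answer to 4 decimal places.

G(0) = C(-A)^{-1}B + D = -C A^{-1} B + D.
det A = -60, so A^{-1} = (1/-60)·adj(A) = [[-3/10, -3/5, -2/5], [8/15, 7/5, 14/15], [-19/15, -16/5, -59/30]]
A^{-1} B = [-1/2, 1, -5/2]^T
C A^{-1} B = -9/2
G(0) = D - C A^{-1} B = 0 - (-9/2) = 9/2 ≈ 4.5000

4.5000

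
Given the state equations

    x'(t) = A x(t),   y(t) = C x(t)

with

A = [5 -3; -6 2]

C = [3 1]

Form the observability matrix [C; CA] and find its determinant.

CA = [[9, -7]]
Observability matrix O = [C; CA] = [[3, 1], [9, -7]]
det(O) = 3·(-7) - 1·9 = -21 - 9 = -30
Since det(O) ≠ 0, rank(O) = 2 and the system is completely observable.

-30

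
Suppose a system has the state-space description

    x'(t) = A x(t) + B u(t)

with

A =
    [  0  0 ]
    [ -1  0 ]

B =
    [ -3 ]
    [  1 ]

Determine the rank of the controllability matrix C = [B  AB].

2

AB = [[0], [3]]
Controllability matrix C = [B  AB] = [[-3, 0], [1, 3]]
det(C) = (-3)·3 - 0·1 = -9 - 0 = -9 ≠ 0, so rank(C) = 2.
rank(C) = 2 = n, so the pair (A, B) is completely controllable.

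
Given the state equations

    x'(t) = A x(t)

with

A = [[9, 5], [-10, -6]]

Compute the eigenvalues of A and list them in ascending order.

det(sI - A) = s^2 - (tr A)s + det A, with tr A = 9 + (-6) = 3 and det A = 9·(-6) - 5·(-10) = -54 - (-50) = -4.
So p(s) = det(sI - A) = s^2 - 3s - 4.
Factor s^2 - 3s - 4: two numbers with sum 3 and product -4 are 4 and -1, so s^2 - 3s - 4 = (s - 4)(s + 1).
Hence p(s) = (s - 4) (s + 1), with roots -1, 4.
At least one eigenvalue has non-negative real part, so the system is not asymptotically stable.

-1, 4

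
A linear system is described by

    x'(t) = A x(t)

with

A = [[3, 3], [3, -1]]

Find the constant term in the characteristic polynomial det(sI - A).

For a 2×2 matrix, det(sI - A) = s^2 - (tr A)s + det A.
tr A = 2, det A = -12.
So p(s) = s^2 - 2s - 12.
The constant term is -12.

-12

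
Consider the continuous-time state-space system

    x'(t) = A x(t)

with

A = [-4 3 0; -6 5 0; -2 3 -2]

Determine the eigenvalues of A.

-2, -1, 2

det(sI - A) = s^3 - (tr A)s^2 + (M11 + M22 + M33)s - det A, where Mii is the 2×2 principal minor of A obtained by deleting row i and column i.
tr A = (-4) + 5 + (-2) = -1; M11 = 5·(-2) - 0·3 = -10 - 0 = -10; M22 = (-4)·(-2) - 0·(-2) = 8 - 0 = 8; M33 = (-4)·5 - 3·(-6) = -20 - (-18) = -2; sum of minors = -4.
det A = (-4)·(5·(-2) - 0·3) - 3·((-6)·(-2) - 0·(-2)) + 0·((-6)·3 - 5·(-2)) = (-4)·(-10) - 3·12 + 0·(-8) = 4.
So p(s) = det(sI - A) = s^3 + s^2 - 4s - 4.
Rational-root test: any integer root divides -4. Testing small divisors, s = -1 works: p(-1) = -1 + 1 + 4 + (-4) = 0, so (s + 1) is a factor.
Dividing, p(s) = (s + 1)(s^2 - 4).
Factor s^2 - 4: two numbers with sum 0 and product -4 are 2 and -2, so s^2 - 4 = (s - 2)(s + 2).
Hence p(s) = (s - 2) (s + 1) (s + 2), with roots -2, -1, 2.
At least one eigenvalue has non-negative real part, so the system is not asymptotically stable.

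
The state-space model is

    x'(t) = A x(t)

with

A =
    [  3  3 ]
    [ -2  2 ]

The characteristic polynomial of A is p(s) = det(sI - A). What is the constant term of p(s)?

12

For a 2×2 matrix, det(sI - A) = s^2 - (tr A)s + det A.
tr A = 5, det A = 12.
So p(s) = s^2 - 5s + 12.
The constant term is 12.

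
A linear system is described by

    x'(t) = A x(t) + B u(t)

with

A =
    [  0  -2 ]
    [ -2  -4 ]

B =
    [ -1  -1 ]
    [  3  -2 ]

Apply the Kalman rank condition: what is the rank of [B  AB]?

AB = [[-6, 4], [-10, 10]]
Controllability matrix C = [B  AB] = [[-1, -1, -6, 4], [3, -2, -10, 10]]
Take the 2×2 submatrix of C formed by columns 1, 2: [[-1, -1], [3, -2]]. Its determinant is (-1)·(-2) - (-1)·3 = 2 - (-3) = 5 ≠ 0.
So rank(C) ≥ 2; since C has 2 rows, rank(C) = 2.
rank(C) = 2 = n, so the pair (A, B) is completely controllable.

2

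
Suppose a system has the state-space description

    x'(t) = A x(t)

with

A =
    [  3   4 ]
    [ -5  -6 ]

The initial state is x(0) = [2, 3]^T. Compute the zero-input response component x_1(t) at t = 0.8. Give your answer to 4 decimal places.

5.8473

det(sI - A) = s^2 - (tr A)s + det A, with tr A = 3 + (-6) = -3 and det A = 3·(-6) - 4·(-5) = -18 - (-20) = 2.
So p(s) = det(sI - A) = s^2 + 3s + 2.
Factor s^2 + 3s + 2: two numbers with sum -3 and product 2 are -1 and -2, so s^2 + 3s + 2 = (s + 1)(s + 2).
Hence p(s) = (s + 1) (s + 2), with roots -2, -1.
The eigenvalues -2, -1 are distinct and real, so A is diagonalisable and x(t) = e^{At} x(0) = V diag(e^{λ_i t}) V^{-1} x(0), where the columns of V are the eigenvectors.
λ = -2: A - (-2)I = [[5, 4], [-5, -4]]. Row 1 gives 5·v1 + 4·v2 = 0, so take v_1 = [-4, 5]^T.
λ = -1: A - (-1)I = [[4, 4], [-5, -5]]. Row 1 gives 4·v1 + 4·v2 = 0, so take v_2 = [1, -1]^T.
V = [v_1 v_2] = [[-4, 1], [5, -1]] has det V = -1, so V^{-1} = adj(V)/det V = [[1, 1], [5, 4]].
Modal coordinates z(0) = V^{-1} x(0): 1·2 + 1·3 = 5; 5·2 + 4·3 = 22; so z(0) = [5, 22]^T.
x_1(t) = Σ_i (v_i)_1 · z_i(0) · e^{λ_i t} (row 1 of V times the modal terms).
x_1(0.8) = (-4)·5·e^{-2·0.8} + 1·22·e^{-1·0.8} = (-20)·0.201897 + 22·0.449329 = 5.8473.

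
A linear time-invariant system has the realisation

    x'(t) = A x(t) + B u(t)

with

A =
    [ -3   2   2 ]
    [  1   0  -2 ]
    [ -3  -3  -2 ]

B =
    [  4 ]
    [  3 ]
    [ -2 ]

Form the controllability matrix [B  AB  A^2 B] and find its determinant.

AB = [[-10], [8], [-17]]
A^2B = [[12], [24], [40]]
Controllability matrix C = [B  AB  A^2B] = [[4, -10, 12], [3, 8, 24], [-2, -17, 40]]
Expanding along the first row, det(C) = 4·(8·40 - 24·(-17)) - (-10)·(3·40 - 24·(-2)) + 12·(3·(-17) - 8·(-2)) = 4·728 - (-10)·168 + 12·(-35) = 4172
Since det(C) ≠ 0, rank(C) = 3 and the system is completely controllable.

4172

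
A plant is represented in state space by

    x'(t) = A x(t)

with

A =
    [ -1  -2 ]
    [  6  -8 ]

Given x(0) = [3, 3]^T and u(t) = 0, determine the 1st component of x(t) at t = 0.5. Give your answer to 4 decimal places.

0.5658

det(sI - A) = s^2 - (tr A)s + det A, with tr A = (-1) + (-8) = -9 and det A = (-1)·(-8) - (-2)·6 = 8 - (-12) = 20.
So p(s) = det(sI - A) = s^2 + 9s + 20.
Factor s^2 + 9s + 20: two numbers with sum -9 and product 20 are -4 and -5, so s^2 + 9s + 20 = (s + 4)(s + 5).
Hence p(s) = (s + 4) (s + 5), with roots -5, -4.
The eigenvalues -5, -4 are distinct and real, so A is diagonalisable and x(t) = e^{At} x(0) = V diag(e^{λ_i t}) V^{-1} x(0), where the columns of V are the eigenvectors.
λ = -5: A - (-5)I = [[4, -2], [6, -3]]. Row 1 gives 4·v1 + (-2)·v2 = 0, so take v_1 = [-1, -2]^T.
λ = -4: A - (-4)I = [[3, -2], [6, -4]]. Row 1 gives 3·v1 + (-2)·v2 = 0, so take v_2 = [2, 3]^T.
V = [v_1 v_2] = [[-1, 2], [-2, 3]] has det V = 1, so V^{-1} = adj(V)/det V = [[3, -2], [2, -1]].
Modal coordinates z(0) = V^{-1} x(0): 3·3 + (-2)·3 = 3; 2·3 + (-1)·3 = 3; so z(0) = [3, 3]^T.
x_1(t) = Σ_i (v_i)_1 · z_i(0) · e^{λ_i t} (row 1 of V times the modal terms).
x_1(0.5) = (-1)·3·e^{-5·0.5} + 2·3·e^{-4·0.5} = (-3)·0.082085 + 6·0.135335 = 0.5658.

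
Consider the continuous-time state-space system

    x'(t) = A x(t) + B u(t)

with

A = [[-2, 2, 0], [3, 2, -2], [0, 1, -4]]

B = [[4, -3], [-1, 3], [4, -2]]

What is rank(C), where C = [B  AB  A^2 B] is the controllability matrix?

3

AB = [[-10, 12], [2, 1], [-17, 11]]
A^2B = [[24, -22], [8, 16], [70, -43]]
Controllability matrix C = [B  AB  A^2B] = [[4, -3, -10, 12, 24, -22], [-1, 3, 2, 1, 8, 16], [4, -2, -17, 11, 70, -43]]
Take the 3×3 submatrix of C formed by columns 1, 2, 3: [[4, -3, -10], [-1, 3, 2], [4, -2, -17]]. Its determinant is 4·(3·(-17) - 2·(-2)) - (-3)·((-1)·(-17) - 2·4) + (-10)·((-1)·(-2) - 3·4) = 4·(-47) - (-3)·9 + (-10)·(-10) = -61 ≠ 0.
So rank(C) ≥ 3; since C has 3 rows, rank(C) = 3.
rank(C) = 3 = n, so the pair (A, B) is completely controllable.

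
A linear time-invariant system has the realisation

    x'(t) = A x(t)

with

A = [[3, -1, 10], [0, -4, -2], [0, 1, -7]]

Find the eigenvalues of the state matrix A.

det(sI - A) = s^3 - (tr A)s^2 + (M11 + M22 + M33)s - det A, where Mii is the 2×2 principal minor of A obtained by deleting row i and column i.
tr A = 3 + (-4) + (-7) = -8; M11 = (-4)·(-7) - (-2)·1 = 28 - (-2) = 30; M22 = 3·(-7) - 10·0 = -21 - 0 = -21; M33 = 3·(-4) - (-1)·0 = -12 - 0 = -12; sum of minors = -3.
det A = 3·((-4)·(-7) - (-2)·1) - (-1)·(0·(-7) - (-2)·0) + 10·(0·1 - (-4)·0) = 3·30 - (-1)·0 + 10·0 = 90.
So p(s) = det(sI - A) = s^3 + 8s^2 - 3s - 90.
Rational-root test: any integer root divides -90. Testing small divisors, s = 3 works: p(3) = 27 + 72 + (-9) + (-90) = 0, so (s - 3) is a factor.
Dividing, p(s) = (s - 3)(s^2 + 11s + 30).
Factor s^2 + 11s + 30: two numbers with sum -11 and product 30 are -5 and -6, so s^2 + 11s + 30 = (s + 5)(s + 6).
Hence p(s) = (s - 3) (s + 5) (s + 6), with roots -6, -5, 3.
At least one eigenvalue has non-negative real part, so the system is not asymptotically stable.

-6, -5, 3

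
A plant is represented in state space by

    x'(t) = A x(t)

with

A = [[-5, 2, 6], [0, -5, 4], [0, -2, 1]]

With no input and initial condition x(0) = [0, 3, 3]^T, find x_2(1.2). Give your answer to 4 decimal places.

0.9036

det(sI - A) = s^3 - (tr A)s^2 + (M11 + M22 + M33)s - det A, where Mii is the 2×2 principal minor of A obtained by deleting row i and column i.
tr A = (-5) + (-5) + 1 = -9; M11 = (-5)·1 - 4·(-2) = -5 - (-8) = 3; M22 = (-5)·1 - 6·0 = -5 - 0 = -5; M33 = (-5)·(-5) - 2·0 = 25 - 0 = 25; sum of minors = 23.
det A = (-5)·((-5)·1 - 4·(-2)) - 2·(0·1 - 4·0) + 6·(0·(-2) - (-5)·0) = (-5)·3 - 2·0 + 6·0 = -15.
So p(s) = det(sI - A) = s^3 + 9s^2 + 23s + 15.
Rational-root test: any integer root divides 15. Testing small divisors, s = -1 works: p(-1) = -1 + 9 + (-23) + 15 = 0, so (s + 1) is a factor.
Dividing, p(s) = (s + 1)(s^2 + 8s + 15).
Factor s^2 + 8s + 15: two numbers with sum -8 and product 15 are -3 and -5, so s^2 + 8s + 15 = (s + 3)(s + 5).
Hence p(s) = (s + 1) (s + 3) (s + 5), with roots -5, -3, -1.
The eigenvalues -5, -3, -1 are distinct and real, so A is diagonalisable and x(t) = e^{At} x(0) = V diag(e^{λ_i t}) V^{-1} x(0), where the columns of V are the eigenvectors.
λ = -5: A - (-5)I = [[0, 2, 6], [0, 0, 4], [0, -2, 6]]. v must be orthogonal to every row; (row 1) × (row 2) = [8, 0, 0], so take v_1 = [1, 0, 0]^T.
λ = -3: A - (-3)I = [[-2, 2, 6], [0, -2, 4], [0, -2, 4]]. v must be orthogonal to every row; (row 1) × (row 2) = [20, 8, 4], so take v_2 = [5, 2, 1]^T.
λ = -1: A - (-1)I = [[-4, 2, 6], [0, -4, 4], [0, -2, 2]]. v must be orthogonal to every row; (row 1) × (row 2) = [32, 16, 16], so take v_3 = [2, 1, 1]^T.
V = [v_1 v_2 v_3] = [[1, 5, 2], [0, 2, 1], [0, 1, 1]] has det V = 1, so V^{-1} = adj(V)/det V = [[1, -3, 1], [0, 1, -1], [0, -1, 2]].
Modal coordinates z(0) = V^{-1} x(0): 1·0 + (-3)·3 + 1·3 = -6; 0·0 + 1·3 + (-1)·3 = 0; 0·0 + (-1)·3 + 2·3 = 3; so z(0) = [-6, 0, 3]^T.
x_2(t) = Σ_i (v_i)_2 · z_i(0) · e^{λ_i t} (row 2 of V times the modal terms).
x_2(1.2) = 0·(-6)·e^{-5·1.2} + 2·0·e^{-3·1.2} + 1·3·e^{-1·1.2} = 0·0.002479 + 0·0.027324 + 3·0.301194 = 0.9036.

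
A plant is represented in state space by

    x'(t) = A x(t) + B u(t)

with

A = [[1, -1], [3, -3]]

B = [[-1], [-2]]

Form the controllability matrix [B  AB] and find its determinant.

-1

AB = [[1], [3]]
Controllability matrix C = [B  AB] = [[-1, 1], [-2, 3]]
det(C) = (-1)·3 - 1·(-2) = -3 - (-2) = -1
Since det(C) ≠ 0, rank(C) = 2 and the system is completely controllable.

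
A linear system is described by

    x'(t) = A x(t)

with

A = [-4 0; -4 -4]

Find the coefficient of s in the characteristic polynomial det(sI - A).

For a 2×2 matrix, det(sI - A) = s^2 - (tr A)s + det A.
tr A = -8, det A = 16.
So p(s) = s^2 + 8s + 16.
The coefficient of s is 8.

8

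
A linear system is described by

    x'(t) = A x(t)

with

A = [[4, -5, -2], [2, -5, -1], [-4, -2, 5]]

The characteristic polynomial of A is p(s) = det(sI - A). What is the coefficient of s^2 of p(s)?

Expand det(sI - A) for the 3×3 matrix.
p(s) = s^3 - 4s^2 - 25s + 30.
(Check: constant term = det(-A) = (-1)^3 det A = 30; coefficient of s^2 = -tr A = -4.)
The coefficient of s^2 is -4.

-4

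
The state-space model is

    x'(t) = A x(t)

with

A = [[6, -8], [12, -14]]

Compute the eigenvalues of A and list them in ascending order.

det(sI - A) = s^2 - (tr A)s + det A, with tr A = 6 + (-14) = -8 and det A = 6·(-14) - (-8)·12 = -84 - (-96) = 12.
So p(s) = det(sI - A) = s^2 + 8s + 12.
Factor s^2 + 8s + 12: two numbers with sum -8 and product 12 are -2 and -6, so s^2 + 8s + 12 = (s + 2)(s + 6).
Hence p(s) = (s + 2) (s + 6), with roots -6, -2.
All eigenvalues have negative real part, so the system is asymptotically stable.

-6, -2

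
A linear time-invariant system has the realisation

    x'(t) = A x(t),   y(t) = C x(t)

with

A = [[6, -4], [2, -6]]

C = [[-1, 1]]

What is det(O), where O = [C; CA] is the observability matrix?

6

CA = [[-4, -2]]
Observability matrix O = [C; CA] = [[-1, 1], [-4, -2]]
det(O) = (-1)·(-2) - 1·(-4) = 2 - (-4) = 6
Since det(O) ≠ 0, rank(O) = 2 and the system is completely observable.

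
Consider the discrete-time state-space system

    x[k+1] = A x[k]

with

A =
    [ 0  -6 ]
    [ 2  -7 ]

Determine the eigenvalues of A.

-4, -3

det(zI - A) = z^2 - (tr A)z + det A, with tr A = 0 + (-7) = -7 and det A = 0·(-7) - (-6)·2 = 0 - (-12) = 12.
So p(z) = det(zI - A) = z^2 + 7z + 12.
Factor z^2 + 7z + 12: two numbers with sum -7 and product 12 are -3 and -4, so z^2 + 7z + 12 = (z + 3)(z + 4).
Hence p(z) = (z + 3) (z + 4), with roots -4, -3.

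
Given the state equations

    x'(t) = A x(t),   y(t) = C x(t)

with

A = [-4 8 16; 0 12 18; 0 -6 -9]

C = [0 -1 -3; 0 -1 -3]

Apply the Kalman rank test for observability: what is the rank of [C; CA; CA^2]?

2

CA = [[0, 6, 9], [0, 6, 9]]
CA^2 = [[0, 18, 27], [0, 18, 27]]
Observability matrix O = [C; CA; CA^2] = [[0, -1, -3], [0, -1, -3], [0, 6, 9], [0, 6, 9], [0, 18, 27], [0, 18, 27]]
Column 1 of O is identically zero, so rank(O) ≤ 2.
The 2×2 minor from rows 1, 3, columns 2, 3 is (-1)·9 - (-3)·6 = -9 - (-18) = 9 ≠ 0, so rank(O) = 2.
rank(O) = 2 < n = 3, so the pair (A, C) is not completely observable.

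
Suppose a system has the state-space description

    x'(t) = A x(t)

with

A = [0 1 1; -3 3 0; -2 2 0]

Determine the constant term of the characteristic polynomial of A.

Expand det(sI - A) for the 3×3 matrix.
p(s) = s^3 - 3s^2 + 5s.
(Check: constant term = det(-A) = (-1)^3 det A = 0; coefficient of s^2 = -tr A = -3.)
The constant term is 0.

0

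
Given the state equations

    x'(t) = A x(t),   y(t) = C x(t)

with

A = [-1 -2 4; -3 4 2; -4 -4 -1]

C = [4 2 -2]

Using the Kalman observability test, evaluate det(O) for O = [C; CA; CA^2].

CA = [[-2, 8, 22]]
CA^2 = [[-110, -52, -14]]
Observability matrix O = [C; CA; CA^2] = [[4, 2, -2], [-2, 8, 22], [-110, -52, -14]]
Expanding along the first row, det(O) = 4·(8·(-14) - 22·(-52)) - 2·((-2)·(-14) - 22·(-110)) + (-2)·((-2)·(-52) - 8·(-110)) = 4·1032 - 2·2448 + (-2)·984 = -2736
Since det(O) ≠ 0, rank(O) = 3 and the system is completely observable.

-2736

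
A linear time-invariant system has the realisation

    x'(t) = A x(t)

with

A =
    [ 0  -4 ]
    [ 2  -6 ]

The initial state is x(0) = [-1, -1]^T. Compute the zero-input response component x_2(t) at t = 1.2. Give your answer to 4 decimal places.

-0.0082

det(sI - A) = s^2 - (tr A)s + det A, with tr A = 0 + (-6) = -6 and det A = 0·(-6) - (-4)·2 = 0 - (-8) = 8.
So p(s) = det(sI - A) = s^2 + 6s + 8.
Factor s^2 + 6s + 8: two numbers with sum -6 and product 8 are -2 and -4, so s^2 + 6s + 8 = (s + 2)(s + 4).
Hence p(s) = (s + 2) (s + 4), with roots -4, -2.
The eigenvalues -4, -2 are distinct and real, so A is diagonalisable and x(t) = e^{At} x(0) = V diag(e^{λ_i t}) V^{-1} x(0), where the columns of V are the eigenvectors.
λ = -4: A - (-4)I = [[4, -4], [2, -2]]. Row 1 gives 4·v1 + (-4)·v2 = 0, so take v_1 = [1, 1]^T.
λ = -2: A - (-2)I = [[2, -4], [2, -4]]. Row 1 gives 2·v1 + (-4)·v2 = 0, so take v_2 = [2, 1]^T.
V = [v_1 v_2] = [[1, 2], [1, 1]] has det V = -1, so V^{-1} = adj(V)/det V = [[-1, 2], [1, -1]].
Modal coordinates z(0) = V^{-1} x(0): (-1)·(-1) + 2·(-1) = -1; 1·(-1) + (-1)·(-1) = 0; so z(0) = [-1, 0]^T.
x_2(t) = Σ_i (v_i)_2 · z_i(0) · e^{λ_i t} (row 2 of V times the modal terms).
x_2(1.2) = 1·(-1)·e^{-4·1.2} + 1·0·e^{-2·1.2} = (-1)·0.008230 + 0·0.090718 = -0.0082.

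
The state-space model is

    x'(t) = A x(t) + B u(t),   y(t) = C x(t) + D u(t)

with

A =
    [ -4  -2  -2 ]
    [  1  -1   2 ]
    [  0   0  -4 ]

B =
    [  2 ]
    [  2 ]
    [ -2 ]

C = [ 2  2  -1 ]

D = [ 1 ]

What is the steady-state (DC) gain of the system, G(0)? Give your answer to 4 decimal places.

4.1667

G(0) = C(-A)^{-1}B + D = -C A^{-1} B + D.
det A = -24, so A^{-1} = (1/-24)·adj(A) = [[-1/6, 1/3, 1/4], [-1/6, -2/3, -1/4], [0, 0, -1/4]]
A^{-1} B = [-1/6, -7/6, 1/2]^T
C A^{-1} B = -19/6
G(0) = D - C A^{-1} B = 1 - (-19/6) = 25/6 ≈ 4.1667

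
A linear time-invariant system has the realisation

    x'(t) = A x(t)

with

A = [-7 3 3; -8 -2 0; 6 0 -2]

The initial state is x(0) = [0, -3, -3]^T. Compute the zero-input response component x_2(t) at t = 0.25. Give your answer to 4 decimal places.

det(sI - A) = s^3 - (tr A)s^2 + (M11 + M22 + M33)s - det A, where Mii is the 2×2 principal minor of A obtained by deleting row i and column i.
tr A = (-7) + (-2) + (-2) = -11; M11 = (-2)·(-2) - 0·0 = 4 - 0 = 4; M22 = (-7)·(-2) - 3·6 = 14 - 18 = -4; M33 = (-7)·(-2) - 3·(-8) = 14 - (-24) = 38; sum of minors = 38.
det A = (-7)·((-2)·(-2) - 0·0) - 3·((-8)·(-2) - 0·6) + 3·((-8)·0 - (-2)·6) = (-7)·4 - 3·16 + 3·12 = -40.
So p(s) = det(sI - A) = s^3 + 11s^2 + 38s + 40.
Rational-root test: any integer root divides 40. Testing small divisors, s = -2 works: p(-2) = -8 + 44 + (-76) + 40 = 0, so (s + 2) is a factor.
Dividing, p(s) = (s + 2)(s^2 + 9s + 20).
Factor s^2 + 9s + 20: two numbers with sum -9 and product 20 are -4 and -5, so s^2 + 9s + 20 = (s + 4)(s + 5).
Hence p(s) = (s + 2) (s + 4) (s + 5), with roots -5, -4, -2.
The eigenvalues -5, -4, -2 are distinct and real, so A is diagonalisable and x(t) = e^{At} x(0) = V diag(e^{λ_i t}) V^{-1} x(0), where the columns of V are the eigenvectors.
λ = -5: A - (-5)I = [[-2, 3, 3], [-8, 3, 0], [6, 0, 3]]. v must be orthogonal to every row; (row 1) × (row 2) = [-9, -24, 18], so take v_1 = [3, 8, -6]^T.
λ = -4: A - (-4)I = [[-3, 3, 3], [-8, 2, 0], [6, 0, 2]]. v must be orthogonal to every row; (row 1) × (row 2) = [-6, -24, 18], so take v_2 = [1, 4, -3]^T.
λ = -2: A - (-2)I = [[-5, 3, 3], [-8, 0, 0], [6, 0, 0]]. v must be orthogonal to every row; (row 1) × (row 2) = [0, -24, 24], so take v_3 = [0, -1, 1]^T.
V = [v_1 v_2 v_3] = [[3, 1, 0], [8, 4, -1], [-6, -3, 1]] has det V = 1, so V^{-1} = adj(V)/det V = [[1, -1, -1], [-2, 3, 3], [0, 3, 4]].
Modal coordinates z(0) = V^{-1} x(0): 1·0 + (-1)·(-3) + (-1)·(-3) = 6; (-2)·0 + 3·(-3) + 3·(-3) = -18; 0·0 + 3·(-3) + 4·(-3) = -21; so z(0) = [6, -18, -21]^T.
x_2(t) = Σ_i (v_i)_2 · z_i(0) · e^{λ_i t} (row 2 of V times the modal terms).
x_2(0.25) = 8·6·e^{-5·0.25} + 4·(-18)·e^{-4·0.25} + (-1)·(-21)·e^{-2·0.25} = 48·0.286505 + (-72)·0.367879 + 21·0.606531 = 0.0021.

0.0021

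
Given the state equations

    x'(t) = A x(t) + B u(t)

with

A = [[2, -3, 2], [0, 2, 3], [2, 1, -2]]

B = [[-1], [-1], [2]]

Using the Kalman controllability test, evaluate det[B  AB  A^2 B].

AB = [[5], [4], [-7]]
A^2B = [[-16], [-13], [28]]
Controllability matrix C = [B  AB  A^2B] = [[-1, 5, -16], [-1, 4, -13], [2, -7, 28]]
Expanding along the first row, det(C) = (-1)·(4·28 - (-13)·(-7)) - 5·((-1)·28 - (-13)·2) + (-16)·((-1)·(-7) - 4·2) = (-1)·21 - 5·(-2) + (-16)·(-1) = 5
Since det(C) ≠ 0, rank(C) = 3 and the system is completely controllable.

5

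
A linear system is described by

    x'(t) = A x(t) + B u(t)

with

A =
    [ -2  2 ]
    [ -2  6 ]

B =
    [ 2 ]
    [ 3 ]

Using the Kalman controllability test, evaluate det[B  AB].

22

AB = [[2], [14]]
Controllability matrix C = [B  AB] = [[2, 2], [3, 14]]
det(C) = 2·14 - 2·3 = 28 - 6 = 22
Since det(C) ≠ 0, rank(C) = 2 and the system is completely controllable.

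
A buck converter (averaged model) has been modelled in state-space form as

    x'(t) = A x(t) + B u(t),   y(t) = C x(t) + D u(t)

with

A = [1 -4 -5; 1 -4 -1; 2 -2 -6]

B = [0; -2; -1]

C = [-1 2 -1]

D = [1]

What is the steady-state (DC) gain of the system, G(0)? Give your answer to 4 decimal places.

-1.6667

G(0) = C(-A)^{-1}B + D = -C A^{-1} B + D.
det A = -24, so A^{-1} = (1/-24)·adj(A) = [[-11/12, 7/12, 2/3], [-1/6, -1/6, 1/6], [-1/4, 1/4, 0]]
A^{-1} B = [-11/6, 1/6, -1/2]^T
C A^{-1} B = 8/3
G(0) = D - C A^{-1} B = 1 - (8/3) = -5/3 ≈ -1.6667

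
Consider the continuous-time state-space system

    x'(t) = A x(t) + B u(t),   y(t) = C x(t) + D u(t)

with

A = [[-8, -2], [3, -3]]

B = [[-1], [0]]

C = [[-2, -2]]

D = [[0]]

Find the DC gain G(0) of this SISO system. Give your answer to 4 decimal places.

0.4000

G(0) = C(-A)^{-1}B + D = -C A^{-1} B + D.
det A = 30, so A^{-1} = (1/30)·adj(A) = [[-1/10, 1/15], [-1/10, -4/15]]
A^{-1} B = [1/10, 1/10]^T
C A^{-1} B = -2/5
G(0) = D - C A^{-1} B = 0 - (-2/5) = 2/5 ≈ 0.4000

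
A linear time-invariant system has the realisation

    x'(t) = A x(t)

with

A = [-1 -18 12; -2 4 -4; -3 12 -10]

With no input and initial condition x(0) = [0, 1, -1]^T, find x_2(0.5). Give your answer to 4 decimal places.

det(sI - A) = s^3 - (tr A)s^2 + (M11 + M22 + M33)s - det A, where Mii is the 2×2 principal minor of A obtained by deleting row i and column i.
tr A = (-1) + 4 + (-10) = -7; M11 = 4·(-10) - (-4)·12 = -40 - (-48) = 8; M22 = (-1)·(-10) - 12·(-3) = 10 - (-36) = 46; M33 = (-1)·4 - (-18)·(-2) = -4 - 36 = -40; sum of minors = 14.
det A = (-1)·(4·(-10) - (-4)·12) - (-18)·((-2)·(-10) - (-4)·(-3)) + 12·((-2)·12 - 4·(-3)) = (-1)·8 - (-18)·8 + 12·(-12) = -8.
So p(s) = det(sI - A) = s^3 + 7s^2 + 14s + 8.
Rational-root test: any integer root divides 8. Testing small divisors, s = -1 works: p(-1) = -1 + 7 + (-14) + 8 = 0, so (s + 1) is a factor.
Dividing, p(s) = (s + 1)(s^2 + 6s + 8).
Factor s^2 + 6s + 8: two numbers with sum -6 and product 8 are -2 and -4, so s^2 + 6s + 8 = (s + 2)(s + 4).
Hence p(s) = (s + 1) (s + 2) (s + 4), with roots -4, -2, -1.
The eigenvalues -4, -2, -1 are distinct and real, so A is diagonalisable and x(t) = e^{At} x(0) = V diag(e^{λ_i t}) V^{-1} x(0), where the columns of V are the eigenvectors.
λ = -4: A - (-4)I = [[3, -18, 12], [-2, 8, -4], [-3, 12, -6]]. v must be orthogonal to every row; (row 1) × (row 2) = [-24, -12, -12], so take v_1 = [-2, -1, -1]^T.
λ = -2: A - (-2)I = [[1, -18, 12], [-2, 6, -4], [-3, 12, -8]]. v must be orthogonal to every row; (row 1) × (row 2) = [0, -20, -30], so take v_2 = [0, 2, 3]^T.
λ = -1: A - (-1)I = [[0, -18, 12], [-2, 5, -4], [-3, 12, -9]]. v must be orthogonal to every row; (row 1) × (row 2) = [12, -24, -36], so take v_3 = [1, -2, -3]^T.
V = [v_1 v_2 v_3] = [[-2, 0, 1], [-1, 2, -2], [-1, 3, -3]] has det V = -1, so V^{-1} = adj(V)/det V = [[0, -3, 2], [1, -7, 5], [1, -6, 4]].
Modal coordinates z(0) = V^{-1} x(0): 0·0 + (-3)·1 + 2·(-1) = -5; 1·0 + (-7)·1 + 5·(-1) = -12; 1·0 + (-6)·1 + 4·(-1) = -10; so z(0) = [-5, -12, -10]^T.
x_2(t) = Σ_i (v_i)_2 · z_i(0) · e^{λ_i t} (row 2 of V times the modal terms).
x_2(0.5) = (-1)·(-5)·e^{-4·0.5} + 2·(-12)·e^{-2·0.5} + (-2)·(-10)·e^{-1·0.5} = 5·0.135335 + (-24)·0.367879 + 20·0.606531 = 3.9782.

3.9782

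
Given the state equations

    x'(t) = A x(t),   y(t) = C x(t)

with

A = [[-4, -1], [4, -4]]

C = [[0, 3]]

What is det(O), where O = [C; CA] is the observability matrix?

CA = [[12, -12]]
Observability matrix O = [C; CA] = [[0, 3], [12, -12]]
det(O) = 0·(-12) - 3·12 = 0 - 36 = -36
Since det(O) ≠ 0, rank(O) = 2 and the system is completely observable.

-36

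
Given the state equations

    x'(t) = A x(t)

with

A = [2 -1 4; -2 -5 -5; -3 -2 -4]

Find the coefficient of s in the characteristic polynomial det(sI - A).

Expand det(sI - A) for the 3×3 matrix.
p(s) = s^3 + 7s^2 + 2s + 31.
(Check: constant term = det(-A) = (-1)^3 det A = 31; coefficient of s^2 = -tr A = 7.)
The coefficient of s is 2.

2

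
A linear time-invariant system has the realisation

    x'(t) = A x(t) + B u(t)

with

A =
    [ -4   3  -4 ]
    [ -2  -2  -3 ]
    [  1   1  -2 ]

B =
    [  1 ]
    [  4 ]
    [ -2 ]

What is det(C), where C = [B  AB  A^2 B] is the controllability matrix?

AB = [[16], [-4], [9]]
A^2B = [[-112], [-51], [-6]]
Controllability matrix C = [B  AB  A^2B] = [[1, 16, -112], [4, -4, -51], [-2, 9, -6]]
Expanding along the first row, det(C) = 1·((-4)·(-6) - (-51)·9) - 16·(4·(-6) - (-51)·(-2)) + (-112)·(4·9 - (-4)·(-2)) = 1·483 - 16·(-126) + (-112)·28 = -637
Since det(C) ≠ 0, rank(C) = 3 and the system is completely controllable.

-637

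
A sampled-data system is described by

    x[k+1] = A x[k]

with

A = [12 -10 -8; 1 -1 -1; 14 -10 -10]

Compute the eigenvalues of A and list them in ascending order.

det(zI - A) = z^3 - (tr A)z^2 + (M11 + M22 + M33)z - det A, where Mii is the 2×2 principal minor of A obtained by deleting row i and column i.
tr A = 12 + (-1) + (-10) = 1; M11 = (-1)·(-10) - (-1)·(-10) = 10 - 10 = 0; M22 = 12·(-10) - (-8)·14 = -120 - (-112) = -8; M33 = 12·(-1) - (-10)·1 = -12 - (-10) = -2; sum of minors = -10.
det A = 12·((-1)·(-10) - (-1)·(-10)) - (-10)·(1·(-10) - (-1)·14) + (-8)·(1·(-10) - (-1)·14) = 12·0 - (-10)·4 + (-8)·4 = 8.
So p(z) = det(zI - A) = z^3 - z^2 - 10z - 8.
Rational-root test: any integer root divides -8. Testing small divisors, z = -1 works: p(-1) = -1 + (-1) + 10 + (-8) = 0, so (z + 1) is a factor.
Dividing, p(z) = (z + 1)(z^2 - 2z - 8).
Factor z^2 - 2z - 8: two numbers with sum 2 and product -8 are 4 and -2, so z^2 - 2z - 8 = (z - 4)(z + 2).
Hence p(z) = (z - 4) (z + 1) (z + 2), with roots -2, -1, 4.

-2, -1, 4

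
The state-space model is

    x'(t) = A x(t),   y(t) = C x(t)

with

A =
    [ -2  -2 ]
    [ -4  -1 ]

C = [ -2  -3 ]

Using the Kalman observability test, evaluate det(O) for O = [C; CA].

CA = [[16, 7]]
Observability matrix O = [C; CA] = [[-2, -3], [16, 7]]
det(O) = (-2)·7 - (-3)·16 = -14 - (-48) = 34
Since det(O) ≠ 0, rank(O) = 2 and the system is completely observable.

34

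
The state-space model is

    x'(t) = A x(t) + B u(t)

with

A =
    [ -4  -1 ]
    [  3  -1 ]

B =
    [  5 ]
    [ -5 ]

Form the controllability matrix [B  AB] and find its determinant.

25

AB = [[-15], [20]]
Controllability matrix C = [B  AB] = [[5, -15], [-5, 20]]
det(C) = 5·20 - (-15)·(-5) = 100 - 75 = 25
Since det(C) ≠ 0, rank(C) = 2 and the system is completely controllable.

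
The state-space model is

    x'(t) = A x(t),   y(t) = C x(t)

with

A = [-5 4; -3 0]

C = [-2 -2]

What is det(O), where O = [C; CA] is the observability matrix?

CA = [[16, -8]]
Observability matrix O = [C; CA] = [[-2, -2], [16, -8]]
det(O) = (-2)·(-8) - (-2)·16 = 16 - (-32) = 48
Since det(O) ≠ 0, rank(O) = 2 and the system is completely observable.

48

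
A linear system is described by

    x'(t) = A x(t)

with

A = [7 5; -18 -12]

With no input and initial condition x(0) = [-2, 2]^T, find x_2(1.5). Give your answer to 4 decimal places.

det(sI - A) = s^2 - (tr A)s + det A, with tr A = 7 + (-12) = -5 and det A = 7·(-12) - 5·(-18) = -84 - (-90) = 6.
So p(s) = det(sI - A) = s^2 + 5s + 6.
Factor s^2 + 5s + 6: two numbers with sum -5 and product 6 are -2 and -3, so s^2 + 5s + 6 = (s + 2)(s + 3).
Hence p(s) = (s + 2) (s + 3), with roots -3, -2.
The eigenvalues -3, -2 are distinct and real, so A is diagonalisable and x(t) = e^{At} x(0) = V diag(e^{λ_i t}) V^{-1} x(0), where the columns of V are the eigenvectors.
λ = -3: A - (-3)I = [[10, 5], [-18, -9]]. Row 1 gives 10·v1 + 5·v2 = 0, so take v_1 = [-1, 2]^T.
λ = -2: A - (-2)I = [[9, 5], [-18, -10]]. Row 1 gives 9·v1 + 5·v2 = 0, so take v_2 = [-5, 9]^T.
V = [v_1 v_2] = [[-1, -5], [2, 9]] has det V = 1, so V^{-1} = adj(V)/det V = [[9, 5], [-2, -1]].
Modal coordinates z(0) = V^{-1} x(0): 9·(-2) + 5·2 = -8; (-2)·(-2) + (-1)·2 = 2; so z(0) = [-8, 2]^T.
x_2(t) = Σ_i (v_i)_2 · z_i(0) · e^{λ_i t} (row 2 of V times the modal terms).
x_2(1.5) = 2·(-8)·e^{-3·1.5} + 9·2·e^{-2·1.5} = (-16)·0.011109 + 18·0.049787 = 0.7184.

0.7184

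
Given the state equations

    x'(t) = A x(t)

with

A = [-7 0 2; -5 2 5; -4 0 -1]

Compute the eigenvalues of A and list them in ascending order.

det(sI - A) = s^3 - (tr A)s^2 + (M11 + M22 + M33)s - det A, where Mii is the 2×2 principal minor of A obtained by deleting row i and column i.
tr A = (-7) + 2 + (-1) = -6; M11 = 2·(-1) - 5·0 = -2 - 0 = -2; M22 = (-7)·(-1) - 2·(-4) = 7 - (-8) = 15; M33 = (-7)·2 - 0·(-5) = -14 - 0 = -14; sum of minors = -1.
det A = (-7)·(2·(-1) - 5·0) - 0·((-5)·(-1) - 5·(-4)) + 2·((-5)·0 - 2·(-4)) = (-7)·(-2) - 0·25 + 2·8 = 30.
So p(s) = det(sI - A) = s^3 + 6s^2 - s - 30.
Rational-root test: any integer root divides -30. Testing small divisors, s = 2 works: p(2) = 8 + 24 + (-2) + (-30) = 0, so (s - 2) is a factor.
Dividing, p(s) = (s - 2)(s^2 + 8s + 15).
Factor s^2 + 8s + 15: two numbers with sum -8 and product 15 are -3 and -5, so s^2 + 8s + 15 = (s + 3)(s + 5).
Hence p(s) = (s - 2) (s + 3) (s + 5), with roots -5, -3, 2.
At least one eigenvalue has non-negative real part, so the system is not asymptotically stable.

-5, -3, 2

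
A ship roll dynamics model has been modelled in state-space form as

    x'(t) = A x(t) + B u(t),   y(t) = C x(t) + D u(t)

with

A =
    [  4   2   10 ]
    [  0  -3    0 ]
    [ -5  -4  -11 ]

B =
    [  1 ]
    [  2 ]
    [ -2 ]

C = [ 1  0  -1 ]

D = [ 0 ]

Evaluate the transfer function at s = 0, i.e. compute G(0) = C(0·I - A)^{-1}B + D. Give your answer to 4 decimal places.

-4.6667

G(0) = C(-A)^{-1}B + D = -C A^{-1} B + D.
det A = -18, so A^{-1} = (1/-18)·adj(A) = [[-11/6, 1, -5/3], [0, -1/3, 0], [5/6, -1/3, 2/3]]
A^{-1} B = [7/2, -2/3, -7/6]^T
C A^{-1} B = 14/3
G(0) = D - C A^{-1} B = 0 - (14/3) = -14/3 ≈ -4.6667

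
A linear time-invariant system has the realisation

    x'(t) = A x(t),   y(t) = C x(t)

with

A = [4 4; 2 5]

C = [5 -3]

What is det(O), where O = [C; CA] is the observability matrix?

67

CA = [[14, 5]]
Observability matrix O = [C; CA] = [[5, -3], [14, 5]]
det(O) = 5·5 - (-3)·14 = 25 - (-42) = 67
Since det(O) ≠ 0, rank(O) = 2 and the system is completely observable.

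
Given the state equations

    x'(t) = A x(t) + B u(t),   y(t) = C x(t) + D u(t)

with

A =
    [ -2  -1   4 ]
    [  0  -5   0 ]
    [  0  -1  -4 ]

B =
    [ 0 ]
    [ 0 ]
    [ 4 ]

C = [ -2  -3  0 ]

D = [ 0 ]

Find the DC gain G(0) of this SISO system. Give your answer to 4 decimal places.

G(0) = C(-A)^{-1}B + D = -C A^{-1} B + D.
det A = -40, so A^{-1} = (1/-40)·adj(A) = [[-1/2, 1/5, -1/2], [0, -1/5, 0], [0, 1/20, -1/4]]
A^{-1} B = [-2, 0, -1]^T
C A^{-1} B = 4
G(0) = D - C A^{-1} B = 0 - (4) = -4

-4.0000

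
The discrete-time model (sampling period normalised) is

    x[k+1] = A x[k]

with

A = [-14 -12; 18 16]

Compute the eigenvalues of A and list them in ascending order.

-2, 4

det(zI - A) = z^2 - (tr A)z + det A, with tr A = (-14) + 16 = 2 and det A = (-14)·16 - (-12)·18 = -224 - (-216) = -8.
So p(z) = det(zI - A) = z^2 - 2z - 8.
Factor z^2 - 2z - 8: two numbers with sum 2 and product -8 are 4 and -2, so z^2 - 2z - 8 = (z - 4)(z + 2).
Hence p(z) = (z - 4) (z + 2), with roots -2, 4.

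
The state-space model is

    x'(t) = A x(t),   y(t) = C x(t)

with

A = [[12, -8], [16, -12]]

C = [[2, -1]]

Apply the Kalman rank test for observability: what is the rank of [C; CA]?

CA = [[8, -4]]
Observability matrix O = [C; CA] = [[2, -1], [8, -4]]
Every row of O is a scalar multiple of row 1 = [2, -1] (multipliers 1, 4), so the rows span a one-dimensional space.
O ≠ 0, hence rank(O) = 1.
rank(O) = 1 < n = 2, so the pair (A, C) is not completely observable.

1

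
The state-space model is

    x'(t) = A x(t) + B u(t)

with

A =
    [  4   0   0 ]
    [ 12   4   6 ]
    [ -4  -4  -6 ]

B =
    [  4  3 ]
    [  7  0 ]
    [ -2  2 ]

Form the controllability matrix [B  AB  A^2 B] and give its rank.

AB = [[16, 12], [64, 48], [-32, -24]]
A^2B = [[64, 48], [256, 192], [-128, -96]]
Controllability matrix C = [B  AB  A^2B] = [[4, 3, 16, 12, 64, 48], [7, 0, 64, 48, 256, 192], [-2, 2, -32, -24, -128, -96]]
The rows r1, r2, r3 of C are linearly dependent: -2·r1 + 2·r2 + 3·r3 = 0 (check each entry), so rank(C) ≤ 2.
The 2×2 minor from rows 1, 2, columns 1, 2 is 4·0 - 3·7 = 0 - 21 = -21 ≠ 0, so rank(C) = 2.
rank(C) = 2 < n = 3, so the pair (A, B) is not completely controllable.

2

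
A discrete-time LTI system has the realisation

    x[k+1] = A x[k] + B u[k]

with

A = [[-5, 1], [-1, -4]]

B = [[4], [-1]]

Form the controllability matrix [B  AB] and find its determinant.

-21

AB = [[-21], [0]]
Controllability matrix C = [B  AB] = [[4, -21], [-1, 0]]
det(C) = 4·0 - (-21)·(-1) = 0 - 21 = -21
Since det(C) ≠ 0, rank(C) = 2 and the system is completely controllable.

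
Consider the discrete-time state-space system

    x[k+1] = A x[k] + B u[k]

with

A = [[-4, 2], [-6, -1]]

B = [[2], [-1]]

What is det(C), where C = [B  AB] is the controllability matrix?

-32

AB = [[-10], [-11]]
Controllability matrix C = [B  AB] = [[2, -10], [-1, -11]]
det(C) = 2·(-11) - (-10)·(-1) = -22 - 10 = -32
Since det(C) ≠ 0, rank(C) = 2 and the system is completely controllable.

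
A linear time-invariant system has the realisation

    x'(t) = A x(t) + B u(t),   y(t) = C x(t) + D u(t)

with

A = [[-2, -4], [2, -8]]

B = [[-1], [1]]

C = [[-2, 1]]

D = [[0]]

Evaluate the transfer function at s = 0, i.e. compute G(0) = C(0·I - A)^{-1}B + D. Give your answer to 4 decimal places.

G(0) = C(-A)^{-1}B + D = -C A^{-1} B + D.
det A = 24, so A^{-1} = (1/24)·adj(A) = [[-1/3, 1/6], [-1/12, -1/12]]
A^{-1} B = [1/2, 0]^T
C A^{-1} B = -1
G(0) = D - C A^{-1} B = 0 - (-1) = 1

1.0000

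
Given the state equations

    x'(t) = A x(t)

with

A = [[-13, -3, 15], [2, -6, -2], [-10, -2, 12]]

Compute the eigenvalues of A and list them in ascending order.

-5, -4, 2

det(sI - A) = s^3 - (tr A)s^2 + (M11 + M22 + M33)s - det A, where Mii is the 2×2 principal minor of A obtained by deleting row i and column i.
tr A = (-13) + (-6) + 12 = -7; M11 = (-6)·12 - (-2)·(-2) = -72 - 4 = -76; M22 = (-13)·12 - 15·(-10) = -156 - (-150) = -6; M33 = (-13)·(-6) - (-3)·2 = 78 - (-6) = 84; sum of minors = 2.
det A = (-13)·((-6)·12 - (-2)·(-2)) - (-3)·(2·12 - (-2)·(-10)) + 15·(2·(-2) - (-6)·(-10)) = (-13)·(-76) - (-3)·4 + 15·(-64) = 40.
So p(s) = det(sI - A) = s^3 + 7s^2 + 2s - 40.
Rational-root test: any integer root divides -40. Testing small divisors, s = 2 works: p(2) = 8 + 28 + 4 + (-40) = 0, so (s - 2) is a factor.
Dividing, p(s) = (s - 2)(s^2 + 9s + 20).
Factor s^2 + 9s + 20: two numbers with sum -9 and product 20 are -4 and -5, so s^2 + 9s + 20 = (s + 4)(s + 5).
Hence p(s) = (s - 2) (s + 4) (s + 5), with roots -5, -4, 2.
At least one eigenvalue has non-negative real part, so the system is not asymptotically stable.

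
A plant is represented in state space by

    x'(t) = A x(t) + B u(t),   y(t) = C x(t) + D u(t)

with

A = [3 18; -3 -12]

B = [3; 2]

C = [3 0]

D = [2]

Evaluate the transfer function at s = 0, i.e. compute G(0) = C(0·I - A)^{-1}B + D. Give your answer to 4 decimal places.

G(0) = C(-A)^{-1}B + D = -C A^{-1} B + D.
det A = 18, so A^{-1} = (1/18)·adj(A) = [[-2/3, -1], [1/6, 1/6]]
A^{-1} B = [-4, 5/6]^T
C A^{-1} B = -12
G(0) = D - C A^{-1} B = 2 - (-12) = 14

14.0000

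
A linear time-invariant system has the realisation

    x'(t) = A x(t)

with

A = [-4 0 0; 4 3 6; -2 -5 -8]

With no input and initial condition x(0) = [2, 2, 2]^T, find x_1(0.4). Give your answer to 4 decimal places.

det(sI - A) = s^3 - (tr A)s^2 + (M11 + M22 + M33)s - det A, where Mii is the 2×2 principal minor of A obtained by deleting row i and column i.
tr A = (-4) + 3 + (-8) = -9; M11 = 3·(-8) - 6·(-5) = -24 - (-30) = 6; M22 = (-4)·(-8) - 0·(-2) = 32 - 0 = 32; M33 = (-4)·3 - 0·4 = -12 - 0 = -12; sum of minors = 26.
det A = (-4)·(3·(-8) - 6·(-5)) - 0·(4·(-8) - 6·(-2)) + 0·(4·(-5) - 3·(-2)) = (-4)·6 - 0·(-20) + 0·(-14) = -24.
So p(s) = det(sI - A) = s^3 + 9s^2 + 26s + 24.
Rational-root test: any integer root divides 24. Testing small divisors, s = -2 works: p(-2) = -8 + 36 + (-52) + 24 = 0, so (s + 2) is a factor.
Dividing, p(s) = (s + 2)(s^2 + 7s + 12).
Factor s^2 + 7s + 12: two numbers with sum -7 and product 12 are -3 and -4, so s^2 + 7s + 12 = (s + 3)(s + 4).
Hence p(s) = (s + 2) (s + 3) (s + 4), with roots -4, -3, -2.
The eigenvalues -4, -3, -2 are distinct and real, so A is diagonalisable and x(t) = e^{At} x(0) = V diag(e^{λ_i t}) V^{-1} x(0), where the columns of V are the eigenvectors.
λ = -4: A - (-4)I = [[0, 0, 0], [4, 7, 6], [-2, -5, -4]]. v must be orthogonal to every row; (row 2) × (row 3) = [2, 4, -6], so take v_1 = [1, 2, -3]^T.
λ = -3: A - (-3)I = [[-1, 0, 0], [4, 6, 6], [-2, -5, -5]]. v must be orthogonal to every row; (row 1) × (row 2) = [0, 6, -6], so take v_2 = [0, -1, 1]^T.
λ = -2: A - (-2)I = [[-2, 0, 0], [4, 5, 6], [-2, -5, -6]]. v must be orthogonal to every row; (row 1) × (row 2) = [0, 12, -10], so take v_3 = [0, -6, 5]^T.
V = [v_1 v_2 v_3] = [[1, 0, 0], [2, -1, -6], [-3, 1, 5]] has det V = 1, so V^{-1} = adj(V)/det V = [[1, 0, 0], [8, 5, 6], [-1, -1, -1]].
Modal coordinates z(0) = V^{-1} x(0): 1·2 + 0·2 + 0·2 = 2; 8·2 + 5·2 + 6·2 = 38; (-1)·2 + (-1)·2 + (-1)·2 = -6; so z(0) = [2, 38, -6]^T.
x_1(t) = Σ_i (v_i)_1 · z_i(0) · e^{λ_i t} (row 1 of V times the modal terms).
x_1(0.4) = 1·2·e^{-4·0.4} + 0·38·e^{-3·0.4} + 0·(-6)·e^{-2·0.4} = 2·0.201897 + 0·0.301194 + 0·0.449329 = 0.4038.

0.4038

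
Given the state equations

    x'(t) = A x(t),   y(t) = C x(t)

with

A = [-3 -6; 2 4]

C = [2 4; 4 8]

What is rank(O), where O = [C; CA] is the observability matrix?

1

CA = [[2, 4], [4, 8]]
Observability matrix O = [C; CA] = [[2, 4], [4, 8], [2, 4], [4, 8]]
Every row of O is a scalar multiple of row 1 = [2, 4] (multipliers 1, 2, 1, 2), so the rows span a one-dimensional space.
O ≠ 0, hence rank(O) = 1.
rank(O) = 1 < n = 2, so the pair (A, C) is not completely observable.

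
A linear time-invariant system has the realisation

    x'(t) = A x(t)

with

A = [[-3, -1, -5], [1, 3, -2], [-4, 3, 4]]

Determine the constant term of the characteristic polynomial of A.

Expand det(sI - A) for the 3×3 matrix.
p(s) = s^3 - 4s^2 - 22s + 133.
(Check: constant term = det(-A) = (-1)^3 det A = 133; coefficient of s^2 = -tr A = -4.)
The constant term is 133.

133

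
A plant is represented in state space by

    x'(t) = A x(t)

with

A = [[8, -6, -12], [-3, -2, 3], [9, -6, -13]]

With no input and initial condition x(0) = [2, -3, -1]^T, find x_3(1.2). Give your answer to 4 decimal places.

det(sI - A) = s^3 - (tr A)s^2 + (M11 + M22 + M33)s - det A, where Mii is the 2×2 principal minor of A obtained by deleting row i and column i.
tr A = 8 + (-2) + (-13) = -7; M11 = (-2)·(-13) - 3·(-6) = 26 - (-18) = 44; M22 = 8·(-13) - (-12)·9 = -104 - (-108) = 4; M33 = 8·(-2) - (-6)·(-3) = -16 - 18 = -34; sum of minors = 14.
det A = 8·((-2)·(-13) - 3·(-6)) - (-6)·((-3)·(-13) - 3·9) + (-12)·((-3)·(-6) - (-2)·9) = 8·44 - (-6)·12 + (-12)·36 = -8.
So p(s) = det(sI - A) = s^3 + 7s^2 + 14s + 8.
Rational-root test: any integer root divides 8. Testing small divisors, s = -1 works: p(-1) = -1 + 7 + (-14) + 8 = 0, so (s + 1) is a factor.
Dividing, p(s) = (s + 1)(s^2 + 6s + 8).
Factor s^2 + 6s + 8: two numbers with sum -6 and product 8 are -2 and -4, so s^2 + 6s + 8 = (s + 2)(s + 4).
Hence p(s) = (s + 1) (s + 2) (s + 4), with roots -4, -2, -1.
The eigenvalues -4, -2, -1 are distinct and real, so A is diagonalisable and x(t) = e^{At} x(0) = V diag(e^{λ_i t}) V^{-1} x(0), where the columns of V are the eigenvectors.
λ = -4: A - (-4)I = [[12, -6, -12], [-3, 2, 3], [9, -6, -9]]. v must be orthogonal to every row; (row 1) × (row 2) = [6, 0, 6], so take v_1 = [1, 0, 1]^T.
λ = -2: A - (-2)I = [[10, -6, -12], [-3, 0, 3], [9, -6, -11]]. v must be orthogonal to every row; (row 1) × (row 2) = [-18, 6, -18], so take v_2 = [-3, 1, -3]^T.
λ = -1: A - (-1)I = [[9, -6, -12], [-3, -1, 3], [9, -6, -12]]. v must be orthogonal to every row; (row 1) × (row 2) = [-30, 9, -27], so take v_3 = [-10, 3, -9]^T.
V = [v_1 v_2 v_3] = [[1, -3, -10], [0, 1, 3], [1, -3, -9]] has det V = 1, so V^{-1} = adj(V)/det V = [[0, 3, 1], [3, 1, -3], [-1, 0, 1]].
Modal coordinates z(0) = V^{-1} x(0): 0·2 + 3·(-3) + 1·(-1) = -10; 3·2 + 1·(-3) + (-3)·(-1) = 6; (-1)·2 + 0·(-3) + 1·(-1) = -3; so z(0) = [-10, 6, -3]^T.
x_3(t) = Σ_i (v_i)_3 · z_i(0) · e^{λ_i t} (row 3 of V times the modal terms).
x_3(1.2) = 1·(-10)·e^{-4·1.2} + (-3)·6·e^{-2·1.2} + (-9)·(-3)·e^{-1·1.2} = (-10)·0.008230 + (-18)·0.090718 + 27·0.301194 = 6.4170.

6.4170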